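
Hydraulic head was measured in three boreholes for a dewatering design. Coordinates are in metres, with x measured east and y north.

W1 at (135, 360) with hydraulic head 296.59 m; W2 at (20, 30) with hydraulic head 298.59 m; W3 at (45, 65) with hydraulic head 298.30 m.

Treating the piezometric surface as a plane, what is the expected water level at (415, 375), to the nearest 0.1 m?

294.8 m

With h = a·x + b·y + c and W1 as origin, the differences give:
  (-115)·a + (-330)·b = +2.00
  (-90)·a + (-295)·b = +1.71
Eliminate b (×(-295) and ×(-330), subtract): 4225·a = -25.700 → a = ∂h/∂x = -0.006083
Back-substitute: b = ∂h/∂y = -0.003941.
h(415, 375) = 296.59 + (-0.006083)·(280) + (-0.003941)·(15) = 296.59 -1.703 -0.059 = 294.828 m.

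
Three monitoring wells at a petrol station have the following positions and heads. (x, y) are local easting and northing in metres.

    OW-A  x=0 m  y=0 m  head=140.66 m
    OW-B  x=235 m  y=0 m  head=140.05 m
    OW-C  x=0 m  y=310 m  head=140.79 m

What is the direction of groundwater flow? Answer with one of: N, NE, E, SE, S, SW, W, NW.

E

∂h/∂x = (140.05 − 140.66) / (235 − 0) = -0.002596
∂h/∂y = (140.79 − 140.66) / (310 − 0) = +0.0004194
Flow = −∇h = (+0.002596 east, -0.0004194 north), which points east.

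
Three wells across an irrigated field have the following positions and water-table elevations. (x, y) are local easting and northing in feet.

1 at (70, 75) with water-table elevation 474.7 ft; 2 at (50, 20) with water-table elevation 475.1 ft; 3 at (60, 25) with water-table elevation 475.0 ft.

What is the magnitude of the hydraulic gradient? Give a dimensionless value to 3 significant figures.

Differences from 1: to 2 (Δx, Δy, Δh) = (-20, -55, +0.4); to 3 = (-10, -50, +0.3).
Determinant of the coordinate differences = (-20)·(-50) − (-10)·(-55) = 450.
∂h/∂x = [(+0.4)·(-50) − (+0.3)·(-55)] / 450 = -0.007778
∂h/∂y = [(-20)·(+0.3) − (-10)·(+0.4)] / 450 = -0.004444
|∇h| = √(-0.007778² + -0.004444²) = 0.008958

0.00896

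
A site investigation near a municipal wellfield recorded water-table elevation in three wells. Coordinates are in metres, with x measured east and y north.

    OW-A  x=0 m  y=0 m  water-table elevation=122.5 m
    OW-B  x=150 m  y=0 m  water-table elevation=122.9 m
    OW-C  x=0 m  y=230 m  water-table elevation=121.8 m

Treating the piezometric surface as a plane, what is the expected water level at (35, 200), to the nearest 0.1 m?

122.0 m

∂h/∂x = (122.9 − 122.5) / (150 − 0) = +0.002667
∂h/∂y = (121.8 − 122.5) / (230 − 0) = -0.003043
h(35, 200) = 122.5 + (+0.002667)·(35) + (-0.003043)·(200) = 122.5 +0.093 -0.609 = 121.985 m.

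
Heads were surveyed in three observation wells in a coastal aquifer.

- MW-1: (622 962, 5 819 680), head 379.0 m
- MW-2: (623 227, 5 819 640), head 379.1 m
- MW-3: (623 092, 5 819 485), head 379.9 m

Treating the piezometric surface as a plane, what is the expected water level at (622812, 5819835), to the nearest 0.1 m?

378.3 m

Differences from MW-1: to MW-2 (Δx, Δy, Δh) = (265, -40, +0.1); to MW-3 = (130, -195, +0.9).
Solve a·Δx + b·Δy = Δh: det = 265·(-195) − 130·(-40) = -46475.
∂h/∂x = [(+0.1)·(-195) − (+0.9)·(-40)] / -46475 = -0.0003550
∂h/∂y = [265·(+0.9) − 130·(+0.1)] / -46475 = -0.004852
h(622812, 5819835) = 379.0 + (-0.0003550)·(-150) + (-0.004852)·(155) = 379.0 +0.053 -0.752 = 378.301 m.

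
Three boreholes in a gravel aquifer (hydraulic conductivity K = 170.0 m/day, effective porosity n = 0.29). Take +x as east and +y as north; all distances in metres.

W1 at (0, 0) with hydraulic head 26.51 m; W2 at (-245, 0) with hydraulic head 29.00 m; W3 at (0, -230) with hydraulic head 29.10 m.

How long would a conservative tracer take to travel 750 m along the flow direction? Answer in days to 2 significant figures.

84 days

∂h/∂x = (29.00 − 26.51) / (-245 − 0) = -0.01016
∂h/∂y = (29.10 − 26.51) / (-230 − 0) = -0.01126
|∇h| = √(-0.01016² + -0.01126²) = 0.01517
Seepage velocity v = K·i/n = 170.0 × 0.01517 / 0.29 = 8.893 m/day.
t = 750 / 8.893 = 84.34 days.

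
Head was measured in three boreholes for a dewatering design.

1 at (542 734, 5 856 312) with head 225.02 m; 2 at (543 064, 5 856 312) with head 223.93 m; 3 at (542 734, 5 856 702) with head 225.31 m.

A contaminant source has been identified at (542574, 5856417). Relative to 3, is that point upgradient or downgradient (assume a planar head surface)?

∂h/∂x = (223.93 − 225.02) / (543064 − 542734) = -0.003303
∂h/∂y = (225.31 − 225.02) / (5856702 − 5856312) = +0.0007436
Head at (542574, 5856417) = 225.02 + (-0.003303)·(-160) + (+0.0007436)·(105) = 225.63 m.
That is higher than the 225.31 m at 3, so the point is upgradient.

upgradient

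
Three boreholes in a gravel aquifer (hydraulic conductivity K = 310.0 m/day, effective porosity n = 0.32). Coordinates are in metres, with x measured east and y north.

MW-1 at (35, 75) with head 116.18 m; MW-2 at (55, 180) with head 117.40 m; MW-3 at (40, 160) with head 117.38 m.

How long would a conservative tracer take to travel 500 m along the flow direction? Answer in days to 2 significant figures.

Taking MW-1 as reference: MW-2−MW-1 = (20, 105, +1.22); MW-3−MW-1 = (5, 85, +1.20).
Determinant of the coordinate differences = 20·85 − 5·105 = 1175.
∂h/∂x = [(+1.22)·85 − (+1.20)·105] / 1175 = -0.01898
∂h/∂y = [20·(+1.20) − 5·(+1.22)] / 1175 = +0.01523
|∇h| = √(-0.01898² + 0.01523²) = 0.02434
Seepage velocity v = K·i/n = 310.0 × 0.02434 / 0.32 = 23.58 m/day.
t = 500 / 23.58 = 21.2 days.

21 days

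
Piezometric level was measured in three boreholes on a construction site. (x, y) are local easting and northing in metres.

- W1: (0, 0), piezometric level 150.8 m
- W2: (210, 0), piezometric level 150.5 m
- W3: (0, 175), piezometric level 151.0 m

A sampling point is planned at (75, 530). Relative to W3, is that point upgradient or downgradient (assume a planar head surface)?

upgradient

∂h/∂x = (150.5 − 150.8) / (210 − 0) = -0.001429
∂h/∂y = (151.0 − 150.8) / (175 − 0) = +0.001143
Head at (75, 530) = 150.8 + (-0.001429)·(75) + (+0.001143)·(530) = 151.30 m.
That is higher than the 151.0 m at W3, so the point is upgradient.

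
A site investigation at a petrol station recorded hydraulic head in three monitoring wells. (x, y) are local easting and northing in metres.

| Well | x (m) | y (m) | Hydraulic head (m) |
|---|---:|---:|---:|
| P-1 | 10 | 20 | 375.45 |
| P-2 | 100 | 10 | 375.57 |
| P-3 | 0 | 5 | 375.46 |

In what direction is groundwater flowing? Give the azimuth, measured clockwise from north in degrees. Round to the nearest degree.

321°

With h = a·x + b·y + c and P-1 as origin, the differences give:
  90·a + (-10)·b = +0.12
  (-10)·a + (-15)·b = +0.01
Eliminate b (×(-15) and ×(-10), subtract): -1450·a = -1.700 → a = ∂h/∂x = +0.001172
Back-substitute: b = ∂h/∂y = -0.001448.
Flow direction (−∇h) has components (-0.001172 E, +0.001448 N).
Azimuth = atan2(E, N) = atan2(-0.001172, +0.001448) = 321.0° ≈ 321°.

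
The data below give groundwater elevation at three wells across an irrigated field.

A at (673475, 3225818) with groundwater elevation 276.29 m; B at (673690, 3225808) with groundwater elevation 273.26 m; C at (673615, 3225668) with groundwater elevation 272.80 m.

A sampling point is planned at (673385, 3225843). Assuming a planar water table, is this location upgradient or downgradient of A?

upgradient

With h = a·x + b·y + c and A as origin, the differences give:
  215·a + (-10)·b = -3.03
  140·a + (-150)·b = -3.49
Eliminate b (×(-150) and ×(-10), subtract): -30850·a = 419.600 → a = ∂h/∂x = -0.01360
Back-substitute: b = ∂h/∂y = +0.01057.
Head at (673385, 3225843) = 276.29 + (-0.01360)·(-90) + (+0.01057)·(25) = 277.78 m.
That is higher than the 276.29 m at A, so the point is upgradient.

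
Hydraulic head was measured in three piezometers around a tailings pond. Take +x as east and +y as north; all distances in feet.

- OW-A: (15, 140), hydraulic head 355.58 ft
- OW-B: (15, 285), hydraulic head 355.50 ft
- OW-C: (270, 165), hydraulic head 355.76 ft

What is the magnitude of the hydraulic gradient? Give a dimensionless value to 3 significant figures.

Differences from OW-A: to OW-B (Δx, Δy, Δh) = (0, 145, -0.08); to OW-C = (255, 25, +0.18).
Solve a·Δx + b·Δy = Δh: det = 0·25 − 255·145 = -36975.
∂h/∂x = [(-0.08)·25 − (+0.18)·145] / -36975 = +0.0007600
∂h/∂y = [0·(+0.18) − 255·(-0.08)] / -36975 = -0.0005517
|∇h| = √(0.0007600² + -0.0005517²) = 0.0009391

0.000939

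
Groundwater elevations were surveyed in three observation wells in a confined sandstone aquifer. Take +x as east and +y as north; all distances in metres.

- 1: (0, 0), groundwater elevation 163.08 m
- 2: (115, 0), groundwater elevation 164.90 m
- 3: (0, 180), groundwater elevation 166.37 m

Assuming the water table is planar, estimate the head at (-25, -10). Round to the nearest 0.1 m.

∂h/∂x = (164.90 − 163.08) / (115 − 0) = +0.01583
∂h/∂y = (166.37 − 163.08) / (180 − 0) = +0.01828
h(-25, -10) = 163.08 + (+0.01583)·(-25) + (+0.01828)·(-10) = 163.08 -0.396 -0.183 = 162.502 m.

162.5 m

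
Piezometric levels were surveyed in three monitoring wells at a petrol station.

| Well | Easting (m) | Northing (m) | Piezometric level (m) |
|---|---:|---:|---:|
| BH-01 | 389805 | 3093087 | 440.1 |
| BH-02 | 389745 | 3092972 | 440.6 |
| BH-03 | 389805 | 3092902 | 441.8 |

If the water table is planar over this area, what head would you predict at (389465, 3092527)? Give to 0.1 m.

442.1 m

Differences from BH-01: to BH-02 (Δx, Δy, Δh) = (-60, -115, +0.5); to BH-03 = (0, -185, +1.7).
Solve a·Δx + b·Δy = Δh: det = (-60)·(-185) − 0·(-115) = 11100.
∂h/∂x = [(+0.5)·(-185) − (+1.7)·(-115)] / 11100 = +0.009279
∂h/∂y = [(-60)·(+1.7) − 0·(+0.5)] / 11100 = -0.009189
h(389465, 3092527) = 440.1 + (+0.009279)·(-340) + (-0.009189)·(-560) = 440.1 -3.155 +5.146 = 442.091 m.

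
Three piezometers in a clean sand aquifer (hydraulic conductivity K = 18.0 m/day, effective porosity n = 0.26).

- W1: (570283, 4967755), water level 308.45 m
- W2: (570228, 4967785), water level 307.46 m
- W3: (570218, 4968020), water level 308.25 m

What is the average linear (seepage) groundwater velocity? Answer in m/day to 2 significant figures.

1.4 m/day

Differences from W1: to W2 (Δx, Δy, Δh) = (-55, 30, -0.99); to W3 = (-65, 265, -0.20).
Solve a·Δx + b·Δy = Δh: det = (-55)·265 − (-65)·30 = -12625.
∂h/∂x = [(-0.99)·265 − (-0.20)·30] / -12625 = +0.02030
∂h/∂y = [(-55)·(-0.20) − (-65)·(-0.99)] / -12625 = +0.004226
|∇h| = √(0.02030² + 0.004226²) = 0.02074
Seepage velocity v = K·i/n = 18.0 × 0.02074 / 0.26 = 1.436 m/day.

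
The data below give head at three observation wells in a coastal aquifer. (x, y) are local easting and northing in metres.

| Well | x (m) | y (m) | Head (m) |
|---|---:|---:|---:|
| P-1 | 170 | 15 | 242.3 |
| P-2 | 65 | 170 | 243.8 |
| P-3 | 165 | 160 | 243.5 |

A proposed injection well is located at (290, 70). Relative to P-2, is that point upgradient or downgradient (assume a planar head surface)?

Differences from P-1: to P-2 (Δx, Δy, Δh) = (-105, 155, +1.5); to P-3 = (-5, 145, +1.2).
Solve a·Δx + b·Δy = Δh: det = (-105)·145 − (-5)·155 = -14450.
∂h/∂x = [(+1.5)·145 − (+1.2)·155] / -14450 = -0.002180
∂h/∂y = [(-105)·(+1.2) − (-5)·(+1.5)] / -14450 = +0.008201
Head at (290, 70) = 242.3 + (-0.002180)·(120) + (+0.008201)·(55) = 242.49 m.
That is lower than the 243.8 m at P-2, so the point is downgradient.

downgradient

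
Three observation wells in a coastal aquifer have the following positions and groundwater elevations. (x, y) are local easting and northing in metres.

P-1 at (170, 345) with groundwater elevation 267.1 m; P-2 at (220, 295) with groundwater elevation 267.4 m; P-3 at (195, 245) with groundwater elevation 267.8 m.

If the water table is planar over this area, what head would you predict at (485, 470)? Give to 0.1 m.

Taking P-1 as reference: P-2−P-1 = (50, -50, +0.3); P-3−P-1 = (25, -100, +0.7).
Determinant of the coordinate differences = 50·(-100) − 25·(-50) = -3750.
∂h/∂x = [(+0.3)·(-100) − (+0.7)·(-50)] / -3750 = -0.001333
∂h/∂y = [50·(+0.7) − 25·(+0.3)] / -3750 = -0.007333
h(485, 470) = 267.1 + (-0.001333)·(315) + (-0.007333)·(125) = 267.1 -0.420 -0.917 = 265.763 m.

265.8 m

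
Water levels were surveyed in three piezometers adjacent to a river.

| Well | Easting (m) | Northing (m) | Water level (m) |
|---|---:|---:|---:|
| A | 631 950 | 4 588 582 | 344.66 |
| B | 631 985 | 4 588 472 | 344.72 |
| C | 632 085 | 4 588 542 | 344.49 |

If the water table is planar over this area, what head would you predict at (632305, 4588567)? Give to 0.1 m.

Differences from A: to B (Δx, Δy, Δh) = (35, -110, +0.06); to C = (135, -40, -0.17).
Determinant of the coordinate differences = 35·(-40) − 135·(-110) = 13450.
∂h/∂x = [(+0.06)·(-40) − (-0.17)·(-110)] / 13450 = -0.001569
∂h/∂y = [35·(-0.17) − 135·(+0.06)] / 13450 = -0.001045
h(632305, 4588567) = 344.66 + (-0.001569)·(355) + (-0.001045)·(-15) = 344.66 -0.557 +0.016 = 344.119 m.

344.1 m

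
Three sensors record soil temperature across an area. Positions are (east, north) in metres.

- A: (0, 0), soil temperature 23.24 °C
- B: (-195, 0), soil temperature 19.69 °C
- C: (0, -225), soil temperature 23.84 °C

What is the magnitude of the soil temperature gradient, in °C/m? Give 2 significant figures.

∂T/∂x = (19.69 − 23.24) / (-195 − 0) = +0.01821
∂T/∂y = (23.84 − 23.24) / (-225 − 0) = -0.002667
|∇f| = √(0.01821² + -0.002667²) = 0.0184 °C/m

0.018 °C/m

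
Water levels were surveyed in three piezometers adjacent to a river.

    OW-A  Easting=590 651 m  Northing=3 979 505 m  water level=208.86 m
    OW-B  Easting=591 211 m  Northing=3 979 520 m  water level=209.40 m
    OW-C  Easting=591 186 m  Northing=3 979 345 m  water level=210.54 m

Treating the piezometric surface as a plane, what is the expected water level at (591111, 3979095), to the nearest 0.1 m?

Taking OW-A as reference: OW-B−OW-A = (560, 15, +0.54); OW-C−OW-A = (535, -160, +1.68).
Solve a·Δx + b·Δy = Δh: det = 560·(-160) − 535·15 = -97625.
∂h/∂x = [(+0.54)·(-160) − (+1.68)·15] / -97625 = +0.001143
∂h/∂y = [560·(+1.68) − 535·(+0.54)] / -97625 = -0.006678
h(591111, 3979095) = 208.86 + (+0.001143)·(460) + (-0.006678)·(-410) = 208.86 +0.526 +2.738 = 212.124 m.

212.1 m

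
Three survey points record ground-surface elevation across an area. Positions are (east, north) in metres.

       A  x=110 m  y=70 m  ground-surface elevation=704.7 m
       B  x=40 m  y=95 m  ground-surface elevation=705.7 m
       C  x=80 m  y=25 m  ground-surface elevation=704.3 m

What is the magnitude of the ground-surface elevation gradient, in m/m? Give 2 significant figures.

0.017 m/m

Taking A as reference: B−A = (-70, 25, +1.0); C−A = (-30, -45, -0.4).
Determinant of the coordinate differences = (-70)·(-45) − (-30)·25 = 3900.
∂z/∂x = [(+1.0)·(-45) − (-0.4)·25] / 3900 = -0.008974
∂z/∂y = [(-70)·(-0.4) − (-30)·(+1.0)] / 3900 = +0.01487
|∇f| = √(-0.008974² + 0.01487²) = 0.01737 m/m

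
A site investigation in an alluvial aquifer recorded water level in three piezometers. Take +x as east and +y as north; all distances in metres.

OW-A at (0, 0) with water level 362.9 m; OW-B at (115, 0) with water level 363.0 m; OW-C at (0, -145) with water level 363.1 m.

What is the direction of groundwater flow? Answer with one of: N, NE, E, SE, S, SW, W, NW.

NW

∂h/∂x = (363.0 − 362.9) / (115 − 0) = +0.0008696
∂h/∂y = (363.1 − 362.9) / (-145 − 0) = -0.001379
Flow = −∇h = (-0.0008696 east, +0.001379 north), which points northwest.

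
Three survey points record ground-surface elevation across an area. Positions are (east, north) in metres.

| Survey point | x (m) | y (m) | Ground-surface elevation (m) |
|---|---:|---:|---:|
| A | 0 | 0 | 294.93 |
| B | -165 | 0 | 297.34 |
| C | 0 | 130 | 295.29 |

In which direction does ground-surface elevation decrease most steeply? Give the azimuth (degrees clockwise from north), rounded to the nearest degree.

∂z/∂x = (297.34 − 294.93) / (-165 − 0) = -0.01461
∂z/∂y = (295.29 − 294.93) / (130 − 0) = +0.002769
Steepest decrease is along −∇f: components (+0.01461 E, -0.002769 N).
Azimuth = atan2(+0.01461, -0.002769) = 100.7° ≈ 101°.

101°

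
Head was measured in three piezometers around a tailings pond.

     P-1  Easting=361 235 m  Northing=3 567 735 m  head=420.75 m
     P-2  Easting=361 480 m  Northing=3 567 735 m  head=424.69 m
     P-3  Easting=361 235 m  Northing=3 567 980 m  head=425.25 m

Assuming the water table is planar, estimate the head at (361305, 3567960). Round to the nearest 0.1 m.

426.0 m

∂h/∂x = (424.69 − 420.75) / (361480 − 361235) = +0.01608
∂h/∂y = (425.25 − 420.75) / (3567980 − 3567735) = +0.01837
h(361305, 3567960) = 420.75 + (+0.01608)·(70) + (+0.01837)·(225) = 420.75 +1.126 +4.133 = 426.008 m.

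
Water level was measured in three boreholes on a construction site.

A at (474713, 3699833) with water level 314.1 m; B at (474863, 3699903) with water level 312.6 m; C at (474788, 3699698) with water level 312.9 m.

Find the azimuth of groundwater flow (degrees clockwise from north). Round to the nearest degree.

103°

Taking A as reference: B−A = (150, 70, -1.5); C−A = (75, -135, -1.2).
Solve a·Δx + b·Δy = Δh: det = 150·(-135) − 75·70 = -25500.
∂h/∂x = [(-1.5)·(-135) − (-1.2)·70] / -25500 = -0.01124
∂h/∂y = [150·(-1.2) − 75·(-1.5)] / -25500 = +0.002647
Flow direction (−∇h) has components (+0.01124 E, -0.002647 N).
Azimuth = atan2(E, N) = atan2(+0.01124, -0.002647) = 103.3° ≈ 103°.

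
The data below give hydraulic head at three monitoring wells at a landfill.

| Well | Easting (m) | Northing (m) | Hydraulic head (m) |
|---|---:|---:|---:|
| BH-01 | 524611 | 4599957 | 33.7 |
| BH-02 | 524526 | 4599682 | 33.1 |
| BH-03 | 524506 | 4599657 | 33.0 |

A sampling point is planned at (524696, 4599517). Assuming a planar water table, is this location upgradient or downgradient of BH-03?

upgradient

Taking BH-01 as reference: BH-02−BH-01 = (-85, -275, -0.6); BH-03−BH-01 = (-105, -300, -0.7).
Determinant of the coordinate differences = (-85)·(-300) − (-105)·(-275) = -3375.
∂h/∂x = [(-0.6)·(-300) − (-0.7)·(-275)] / -3375 = +0.003704
∂h/∂y = [(-85)·(-0.7) − (-105)·(-0.6)] / -3375 = +0.001037
Head at (524696, 4599517) = 33.7 + (+0.003704)·(85) + (+0.001037)·(-440) = 33.56 m.
That is higher than the 33.0 m at BH-03, so the point is upgradient.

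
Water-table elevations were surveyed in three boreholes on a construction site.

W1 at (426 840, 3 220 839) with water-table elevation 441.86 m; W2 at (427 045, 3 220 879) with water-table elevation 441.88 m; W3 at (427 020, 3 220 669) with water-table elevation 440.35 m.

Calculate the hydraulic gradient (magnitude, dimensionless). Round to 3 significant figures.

Taking W1 as reference: W2−W1 = (205, 40, +0.02); W3−W1 = (180, -170, -1.51).
Solve a·Δx + b·Δy = Δh: det = 205·(-170) − 180·40 = -42050.
∂h/∂x = [(+0.02)·(-170) − (-1.51)·40] / -42050 = -0.001356
∂h/∂y = [205·(-1.51) − 180·(+0.02)] / -42050 = +0.007447
|∇h| = √(-0.001356² + 0.007447²) = 0.007569

0.00757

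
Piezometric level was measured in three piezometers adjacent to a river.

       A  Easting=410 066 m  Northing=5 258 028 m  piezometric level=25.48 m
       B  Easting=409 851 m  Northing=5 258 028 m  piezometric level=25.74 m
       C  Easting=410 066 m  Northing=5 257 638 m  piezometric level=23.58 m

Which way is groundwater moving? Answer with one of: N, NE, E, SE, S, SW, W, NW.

∂h/∂x = (25.74 − 25.48) / (409851 − 410066) = -0.001209
∂h/∂y = (23.58 − 25.48) / (5257638 − 5258028) = +0.004872
Flow = −∇h = (+0.001209 east, -0.004872 north), which points south.

S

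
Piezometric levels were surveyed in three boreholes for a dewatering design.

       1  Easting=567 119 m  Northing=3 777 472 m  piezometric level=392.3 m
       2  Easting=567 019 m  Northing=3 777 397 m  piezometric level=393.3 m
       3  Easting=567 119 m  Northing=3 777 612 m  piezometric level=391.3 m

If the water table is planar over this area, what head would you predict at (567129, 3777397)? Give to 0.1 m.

392.8 m

With h = a·x + b·y + c and 1 as origin, the differences give:
  (-100)·a + (-75)·b = +1.0
  0·a + 140·b = -1.0
Eliminate b (×140 and ×(-75), subtract): -14000·a = 65.00 → a = ∂h/∂x = -0.004643
Back-substitute: b = ∂h/∂y = -0.007143.
h(567129, 3777397) = 392.3 + (-0.004643)·(10) + (-0.007143)·(-75) = 392.3 -0.046 +0.536 = 392.789 m.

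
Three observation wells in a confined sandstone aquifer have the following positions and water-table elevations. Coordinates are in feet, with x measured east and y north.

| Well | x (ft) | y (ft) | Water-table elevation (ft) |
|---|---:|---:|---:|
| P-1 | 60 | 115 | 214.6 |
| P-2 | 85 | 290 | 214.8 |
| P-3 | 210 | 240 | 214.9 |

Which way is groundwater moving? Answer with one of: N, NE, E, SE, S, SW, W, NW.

Differences from P-1: to P-2 (Δx, Δy, Δh) = (25, 175, +0.2); to P-3 = (150, 125, +0.3).
Determinant of the coordinate differences = 25·125 − 150·175 = -23125.
∂h/∂x = [(+0.2)·125 − (+0.3)·175] / -23125 = +0.001189
∂h/∂y = [25·(+0.3) − 150·(+0.2)] / -23125 = +0.0009730
Flow = −∇h = (-0.001189 east, -0.0009730 north), which points southwest.

SW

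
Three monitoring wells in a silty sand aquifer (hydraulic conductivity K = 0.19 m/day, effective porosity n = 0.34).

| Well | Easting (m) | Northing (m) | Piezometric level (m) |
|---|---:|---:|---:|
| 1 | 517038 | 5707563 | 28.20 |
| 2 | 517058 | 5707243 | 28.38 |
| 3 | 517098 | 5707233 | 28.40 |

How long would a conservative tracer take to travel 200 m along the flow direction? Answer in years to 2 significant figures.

With h = a·x + b·y + c and 1 as origin, the differences give:
  20·a + (-320)·b = +0.18
  60·a + (-330)·b = +0.20
Eliminate b (×(-330) and ×(-320), subtract): 12600·a = 4.600 → a = ∂h/∂x = +0.0003651
Back-substitute: b = ∂h/∂y = -0.0005397.
|∇h| = √(0.0003651² + -0.0005397²) = 0.0006516
Seepage velocity v = K·i/n = 0.19 × 0.0006516 / 0.34 = 0.0003641 m/day.
t = 200 / 0.0003641 = 5.493e+05 days = 1.5e+03 years.

1500 years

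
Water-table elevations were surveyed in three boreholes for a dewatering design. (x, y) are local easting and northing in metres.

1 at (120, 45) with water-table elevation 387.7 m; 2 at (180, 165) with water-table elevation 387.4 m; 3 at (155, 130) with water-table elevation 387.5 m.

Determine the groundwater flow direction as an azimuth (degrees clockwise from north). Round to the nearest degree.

045°

Taking 1 as reference: 2−1 = (60, 120, -0.3); 3−1 = (35, 85, -0.2).
Solve a·Δx + b·Δy = Δh: det = 60·85 − 35·120 = 900.
∂h/∂x = [(-0.3)·85 − (-0.2)·120] / 900 = -0.001667
∂h/∂y = [60·(-0.2) − 35·(-0.3)] / 900 = -0.001667
Flow direction (−∇h) has components (+0.001667 E, +0.001667 N).
Azimuth = atan2(E, N) = atan2(+0.001667, +0.001667) = 45.0° ≈ 045°.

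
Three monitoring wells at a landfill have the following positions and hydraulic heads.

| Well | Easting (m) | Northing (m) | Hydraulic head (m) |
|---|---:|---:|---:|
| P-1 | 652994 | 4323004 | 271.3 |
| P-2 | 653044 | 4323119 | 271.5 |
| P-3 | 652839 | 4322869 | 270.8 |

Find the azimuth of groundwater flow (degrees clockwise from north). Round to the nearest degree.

259°

Differences from P-1: to P-2 (Δx, Δy, Δh) = (50, 115, +0.2); to P-3 = (-155, -135, -0.5).
Determinant of the coordinate differences = 50·(-135) − (-155)·115 = 11075.
∂h/∂x = [(+0.2)·(-135) − (-0.5)·115] / 11075 = +0.002754
∂h/∂y = [50·(-0.5) − (-155)·(+0.2)] / 11075 = +0.0005418
Flow direction (−∇h) has components (-0.002754 E, -0.0005418 N).
Azimuth = atan2(E, N) = atan2(-0.002754, -0.0005418) = 258.9° ≈ 259°.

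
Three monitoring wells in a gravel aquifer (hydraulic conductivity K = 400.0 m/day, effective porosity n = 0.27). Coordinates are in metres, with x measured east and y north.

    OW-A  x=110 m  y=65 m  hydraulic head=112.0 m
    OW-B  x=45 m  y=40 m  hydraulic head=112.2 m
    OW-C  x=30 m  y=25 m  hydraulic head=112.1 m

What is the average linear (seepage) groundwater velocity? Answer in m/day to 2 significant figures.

Differences from OW-A: to OW-B (Δx, Δy, Δh) = (-65, -25, +0.2); to OW-C = (-80, -40, +0.1).
Determinant of the coordinate differences = (-65)·(-40) − (-80)·(-25) = 600.
∂h/∂x = [(+0.2)·(-40) − (+0.1)·(-25)] / 600 = -0.009167
∂h/∂y = [(-65)·(+0.1) − (-80)·(+0.2)] / 600 = +0.01583
|∇h| = √(-0.009167² + 0.01583²) = 0.01829
Seepage velocity v = K·i/n = 400.0 × 0.01829 / 0.27 = 27.1 m/day.

27 m/day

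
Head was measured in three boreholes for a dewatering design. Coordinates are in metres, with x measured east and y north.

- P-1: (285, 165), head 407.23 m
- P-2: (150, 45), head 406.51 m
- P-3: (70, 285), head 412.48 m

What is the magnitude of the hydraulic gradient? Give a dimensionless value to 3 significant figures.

0.0243

Taking P-1 as reference: P-2−P-1 = (-135, -120, -0.72); P-3−P-1 = (-215, 120, +5.25).
Solve a·Δx + b·Δy = Δh: det = (-135)·120 − (-215)·(-120) = -42000.
∂h/∂x = [(-0.72)·120 − (+5.25)·(-120)] / -42000 = -0.01294
∂h/∂y = [(-135)·(+5.25) − (-215)·(-0.72)] / -42000 = +0.02056
|∇h| = √(-0.01294² + 0.02056²) = 0.02429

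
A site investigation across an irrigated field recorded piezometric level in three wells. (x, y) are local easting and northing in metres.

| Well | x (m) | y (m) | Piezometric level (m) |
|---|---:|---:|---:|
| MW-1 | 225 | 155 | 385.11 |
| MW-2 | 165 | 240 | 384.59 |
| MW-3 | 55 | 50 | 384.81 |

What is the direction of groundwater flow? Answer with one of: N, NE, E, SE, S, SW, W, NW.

With h = a·x + b·y + c and MW-1 as origin, the differences give:
  (-60)·a + 85·b = -0.52
  (-170)·a + (-105)·b = -0.30
Eliminate b (×(-105) and ×85, subtract): 20750·a = 80.100 → a = ∂h/∂x = +0.003860
Back-substitute: b = ∂h/∂y = -0.003393.
Flow = −∇h = (-0.003860 east, +0.003393 north), which points northwest.

NW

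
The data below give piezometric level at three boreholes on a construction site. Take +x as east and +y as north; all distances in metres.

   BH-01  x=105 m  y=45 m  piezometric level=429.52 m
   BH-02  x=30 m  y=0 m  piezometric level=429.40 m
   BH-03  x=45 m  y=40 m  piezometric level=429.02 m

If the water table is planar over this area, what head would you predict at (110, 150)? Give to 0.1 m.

Differences from BH-01: to BH-02 (Δx, Δy, Δh) = (-75, -45, -0.12); to BH-03 = (-60, -5, -0.50).
Determinant of the coordinate differences = (-75)·(-5) − (-60)·(-45) = -2325.
∂h/∂x = [(-0.12)·(-5) − (-0.50)·(-45)] / -2325 = +0.009419
∂h/∂y = [(-75)·(-0.50) − (-60)·(-0.12)] / -2325 = -0.01303
h(110, 150) = 429.52 + (+0.009419)·(5) + (-0.01303)·(105) = 429.52 +0.047 -1.368 = 428.199 m.

428.2 m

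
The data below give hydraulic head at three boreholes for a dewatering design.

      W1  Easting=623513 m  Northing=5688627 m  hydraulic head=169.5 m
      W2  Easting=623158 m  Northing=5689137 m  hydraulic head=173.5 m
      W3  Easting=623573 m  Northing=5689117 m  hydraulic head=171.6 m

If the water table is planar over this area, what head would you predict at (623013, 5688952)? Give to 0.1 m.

With h = a·x + b·y + c and W1 as origin, the differences give:
  (-355)·a + 510·b = +4.0
  60·a + 490·b = +2.1
Eliminate b (×490 and ×510, subtract): -204550·a = 889.00 → a = ∂h/∂x = -0.004346
Back-substitute: b = ∂h/∂y = +0.004818.
h(623013, 5688952) = 169.5 + (-0.004346)·(-500) + (+0.004818)·(325) = 169.5 +2.173 +1.566 = 173.239 m.

173.2 m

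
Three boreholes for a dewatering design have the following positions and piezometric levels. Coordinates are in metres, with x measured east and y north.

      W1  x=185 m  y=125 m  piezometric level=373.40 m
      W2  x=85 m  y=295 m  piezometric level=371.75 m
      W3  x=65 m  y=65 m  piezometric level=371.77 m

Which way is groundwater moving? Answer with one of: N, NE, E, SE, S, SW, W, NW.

W

With h = a·x + b·y + c and W1 as origin, the differences give:
  (-100)·a + 170·b = -1.65
  (-120)·a + (-60)·b = -1.63
Eliminate b (×(-60) and ×170, subtract): 26400·a = 376.100 → a = ∂h/∂x = +0.01425
Back-substitute: b = ∂h/∂y = -0.001326.
Flow = −∇h = (-0.01425 east, +0.001326 north), which points west.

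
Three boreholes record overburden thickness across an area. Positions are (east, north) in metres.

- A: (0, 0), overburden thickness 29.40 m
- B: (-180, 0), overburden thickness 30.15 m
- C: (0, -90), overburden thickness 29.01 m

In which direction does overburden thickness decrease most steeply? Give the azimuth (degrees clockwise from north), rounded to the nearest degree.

∂d/∂x = (30.15 − 29.40) / (-180 − 0) = -0.004167
∂d/∂y = (29.01 − 29.40) / (-90 − 0) = +0.004333
Steepest decrease is along −∇f: components (+0.004167 E, -0.004333 N).
Azimuth = atan2(+0.004167, -0.004333) = 136.1° ≈ 136°.

136°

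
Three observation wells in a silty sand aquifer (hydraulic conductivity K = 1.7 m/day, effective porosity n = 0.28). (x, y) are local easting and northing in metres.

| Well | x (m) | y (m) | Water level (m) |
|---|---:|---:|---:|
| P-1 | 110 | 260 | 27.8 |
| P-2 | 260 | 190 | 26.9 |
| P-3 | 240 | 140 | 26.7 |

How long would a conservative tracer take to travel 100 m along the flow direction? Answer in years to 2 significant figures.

7.0 years

With h = a·x + b·y + c and P-1 as origin, the differences give:
  150·a + (-70)·b = -0.9
  130·a + (-120)·b = -1.1
Eliminate b (×(-120) and ×(-70), subtract): -8900·a = 31.00 → a = ∂h/∂x = -0.003483
Back-substitute: b = ∂h/∂y = +0.005393.
|∇h| = √(-0.003483² + 0.005393²) = 0.00642
Seepage velocity v = K·i/n = 1.7 × 0.00642 / 0.28 = 0.03898 m/day.
t = 100 / 0.03898 = 2565 days = 7.02 years.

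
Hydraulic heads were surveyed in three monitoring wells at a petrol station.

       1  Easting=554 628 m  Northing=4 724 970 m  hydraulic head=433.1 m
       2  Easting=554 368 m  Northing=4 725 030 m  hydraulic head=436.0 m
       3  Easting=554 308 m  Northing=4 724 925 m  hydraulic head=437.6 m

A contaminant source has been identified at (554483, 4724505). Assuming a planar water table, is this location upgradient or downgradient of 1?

Taking 1 as reference: 2−1 = (-260, 60, +2.9); 3−1 = (-320, -45, +4.5).
Determinant of the coordinate differences = (-260)·(-45) − (-320)·60 = 30900.
∂h/∂x = [(+2.9)·(-45) − (+4.5)·60] / 30900 = -0.01296
∂h/∂y = [(-260)·(+4.5) − (-320)·(+2.9)] / 30900 = -0.007832
Head at (554483, 4724505) = 433.1 + (-0.01296)·(-145) + (-0.007832)·(-465) = 438.62 m.
That is higher than the 433.1 m at 1, so the point is upgradient.

upgradient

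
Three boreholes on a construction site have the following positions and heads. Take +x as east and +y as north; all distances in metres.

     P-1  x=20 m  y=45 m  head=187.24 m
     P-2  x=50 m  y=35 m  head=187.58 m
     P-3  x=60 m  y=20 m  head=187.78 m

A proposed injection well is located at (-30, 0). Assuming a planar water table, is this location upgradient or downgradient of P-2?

Taking P-1 as reference: P-2−P-1 = (30, -10, +0.34); P-3−P-1 = (40, -25, +0.54).
Determinant of the coordinate differences = 30·(-25) − 40·(-10) = -350.
∂h/∂x = [(+0.34)·(-25) − (+0.54)·(-10)] / -350 = +0.008857
∂h/∂y = [30·(+0.54) − 40·(+0.34)] / -350 = -0.007429
Head at (-30, 0) = 187.24 + (+0.008857)·(-50) + (-0.007429)·(-45) = 187.13 m.
That is lower than the 187.58 m at P-2, so the point is downgradient.

downgradient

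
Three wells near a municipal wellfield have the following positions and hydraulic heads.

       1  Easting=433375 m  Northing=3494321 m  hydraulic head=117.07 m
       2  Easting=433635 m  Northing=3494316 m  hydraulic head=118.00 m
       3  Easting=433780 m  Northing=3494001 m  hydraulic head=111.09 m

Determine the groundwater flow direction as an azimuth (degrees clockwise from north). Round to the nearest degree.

Taking 1 as reference: 2−1 = (260, -5, +0.93); 3−1 = (405, -320, -5.98).
Determinant of the coordinate differences = 260·(-320) − 405·(-5) = -81175.
∂h/∂x = [(+0.93)·(-320) − (-5.98)·(-5)] / -81175 = +0.004034
∂h/∂y = [260·(-5.98) − 405·(+0.93)] / -81175 = +0.02379
Flow direction (−∇h) has components (-0.004034 E, -0.02379 N).
Azimuth = atan2(E, N) = atan2(-0.004034, -0.02379) = 189.6° ≈ 190°.

190°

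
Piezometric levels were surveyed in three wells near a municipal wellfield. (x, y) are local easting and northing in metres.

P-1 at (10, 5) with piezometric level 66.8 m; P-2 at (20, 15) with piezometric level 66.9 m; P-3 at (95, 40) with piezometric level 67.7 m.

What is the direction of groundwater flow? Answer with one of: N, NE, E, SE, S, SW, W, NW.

W

Differences from P-1: to P-2 (Δx, Δy, Δh) = (10, 10, +0.1); to P-3 = (85, 35, +0.9).
Determinant of the coordinate differences = 10·35 − 85·10 = -500.
∂h/∂x = [(+0.1)·35 − (+0.9)·10] / -500 = +0.01100
∂h/∂y = [10·(+0.9) − 85·(+0.1)] / -500 = -0.0010000
Flow = −∇h = (-0.01100 east, +0.0010000 north), which points west.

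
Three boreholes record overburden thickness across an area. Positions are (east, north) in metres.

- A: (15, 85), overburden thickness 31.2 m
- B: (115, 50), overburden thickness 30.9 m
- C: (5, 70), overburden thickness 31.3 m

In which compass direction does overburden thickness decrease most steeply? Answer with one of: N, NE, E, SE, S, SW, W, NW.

NE

With d = a·x + b·y + c and A as origin, the differences give:
  100·a + (-35)·b = -0.3
  (-10)·a + (-15)·b = +0.1
Eliminate b (×(-15) and ×(-35), subtract): -1850·a = 8.00 → a = ∂d/∂x = -0.004324
Back-substitute: b = ∂d/∂y = -0.003784.
Steepest decrease is along −∇f = (+0.004324 E, +0.003784 N) → northeast.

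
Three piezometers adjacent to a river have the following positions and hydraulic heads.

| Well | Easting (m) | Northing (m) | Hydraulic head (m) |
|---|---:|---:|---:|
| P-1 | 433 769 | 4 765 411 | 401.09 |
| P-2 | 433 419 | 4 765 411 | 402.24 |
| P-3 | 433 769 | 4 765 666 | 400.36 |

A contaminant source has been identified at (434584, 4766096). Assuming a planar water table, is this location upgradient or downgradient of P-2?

downgradient

∂h/∂x = (402.24 − 401.09) / (433419 − 433769) = -0.003286
∂h/∂y = (400.36 − 401.09) / (4765666 − 4765411) = -0.002863
Head at (434584, 4766096) = 401.09 + (-0.003286)·(815) + (-0.002863)·(685) = 396.45 m.
That is lower than the 402.24 m at P-2, so the point is downgradient.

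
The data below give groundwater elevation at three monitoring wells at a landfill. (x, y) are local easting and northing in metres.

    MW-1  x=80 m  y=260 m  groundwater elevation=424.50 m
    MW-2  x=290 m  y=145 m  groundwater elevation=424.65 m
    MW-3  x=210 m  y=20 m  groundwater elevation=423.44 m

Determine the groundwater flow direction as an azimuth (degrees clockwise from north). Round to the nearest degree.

213°

Differences from MW-1: to MW-2 (Δx, Δy, Δh) = (210, -115, +0.15); to MW-3 = (130, -240, -1.06).
Solve a·Δx + b·Δy = Δh: det = 210·(-240) − 130·(-115) = -35450.
∂h/∂x = [(+0.15)·(-240) − (-1.06)·(-115)] / -35450 = +0.004454
∂h/∂y = [210·(-1.06) − 130·(+0.15)] / -35450 = +0.006829
Flow direction (−∇h) has components (-0.004454 E, -0.006829 N).
Azimuth = atan2(E, N) = atan2(-0.004454, -0.006829) = 213.1° ≈ 213°.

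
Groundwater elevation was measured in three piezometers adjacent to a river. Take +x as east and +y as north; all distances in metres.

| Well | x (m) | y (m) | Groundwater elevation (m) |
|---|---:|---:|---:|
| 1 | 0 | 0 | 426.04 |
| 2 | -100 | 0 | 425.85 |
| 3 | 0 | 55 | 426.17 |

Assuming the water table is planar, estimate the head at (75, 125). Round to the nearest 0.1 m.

∂h/∂x = (425.85 − 426.04) / (-100 − 0) = +0.001900
∂h/∂y = (426.17 − 426.04) / (55 − 0) = +0.002364
h(75, 125) = 426.04 + (+0.001900)·(75) + (+0.002364)·(125) = 426.04 +0.142 +0.295 = 426.478 m.

426.5 m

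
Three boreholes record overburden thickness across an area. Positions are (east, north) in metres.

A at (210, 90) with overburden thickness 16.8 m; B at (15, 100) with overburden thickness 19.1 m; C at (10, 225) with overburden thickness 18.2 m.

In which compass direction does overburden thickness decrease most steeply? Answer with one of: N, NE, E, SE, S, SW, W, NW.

Taking A as reference: B−A = (-195, 10, +2.3); C−A = (-200, 135, +1.4).
Determinant of the coordinate differences = (-195)·135 − (-200)·10 = -24325.
∂d/∂x = [(+2.3)·135 − (+1.4)·10] / -24325 = -0.01219
∂d/∂y = [(-195)·(+1.4) − (-200)·(+2.3)] / -24325 = -0.007688
Steepest decrease is along −∇f = (+0.01219 E, +0.007688 N) → northeast.

NE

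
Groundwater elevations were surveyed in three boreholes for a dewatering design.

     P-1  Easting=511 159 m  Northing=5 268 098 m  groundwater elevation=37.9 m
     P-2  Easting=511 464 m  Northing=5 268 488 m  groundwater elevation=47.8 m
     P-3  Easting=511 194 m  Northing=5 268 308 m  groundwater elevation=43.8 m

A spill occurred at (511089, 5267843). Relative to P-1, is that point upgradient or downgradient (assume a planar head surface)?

Three-point gradient (reference P-1): Δ to P-2 = (305, 390, +9.9), Δ to P-3 = (35, 210, +5.9).
∂h/∂x = -0.004405, ∂h/∂y = +0.02883 (det = 50400).
Head at (511089, 5267843) = 37.9 + (-0.004405)·(-70) + (+0.02883)·(-255) = 30.86 m.
That is lower than the 37.9 m at P-1, so the point is downgradient.

downgradient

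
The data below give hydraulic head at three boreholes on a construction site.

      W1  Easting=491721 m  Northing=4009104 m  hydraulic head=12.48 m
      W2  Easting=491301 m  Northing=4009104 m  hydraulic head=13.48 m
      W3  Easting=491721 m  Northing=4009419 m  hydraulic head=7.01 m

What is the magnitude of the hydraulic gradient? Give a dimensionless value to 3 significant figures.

0.0175

∂h/∂x = (13.48 − 12.48) / (491301 − 491721) = -0.002381
∂h/∂y = (7.01 − 12.48) / (4009419 − 4009104) = -0.01737
|∇h| = √(-0.002381² + -0.01737²) = 0.01753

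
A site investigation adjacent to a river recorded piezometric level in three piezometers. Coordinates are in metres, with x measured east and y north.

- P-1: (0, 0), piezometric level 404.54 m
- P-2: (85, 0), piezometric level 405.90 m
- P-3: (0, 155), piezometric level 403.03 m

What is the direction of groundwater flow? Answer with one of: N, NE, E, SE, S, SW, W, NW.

NW

∂h/∂x = (405.90 − 404.54) / (85 − 0) = +0.01600
∂h/∂y = (403.03 − 404.54) / (155 − 0) = -0.009742
Flow = −∇h = (-0.01600 east, +0.009742 north), which points northwest.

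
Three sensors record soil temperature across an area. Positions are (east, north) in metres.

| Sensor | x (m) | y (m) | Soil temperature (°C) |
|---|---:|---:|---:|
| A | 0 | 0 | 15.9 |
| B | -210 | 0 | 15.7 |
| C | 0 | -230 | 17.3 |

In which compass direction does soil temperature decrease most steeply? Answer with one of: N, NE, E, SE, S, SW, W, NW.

∂T/∂x = (15.7 − 15.9) / (-210 − 0) = +0.0009524
∂T/∂y = (17.3 − 15.9) / (-230 − 0) = -0.006087
Steepest decrease is along −∇f = (-0.0009524 E, +0.006087 N) → north.

N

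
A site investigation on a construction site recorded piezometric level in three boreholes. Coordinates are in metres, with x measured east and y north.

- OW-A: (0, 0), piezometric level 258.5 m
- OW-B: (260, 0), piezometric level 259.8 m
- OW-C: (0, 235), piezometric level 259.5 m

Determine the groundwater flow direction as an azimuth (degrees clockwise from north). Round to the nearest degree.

∂h/∂x = (259.8 − 258.5) / (260 − 0) = +0.005000
∂h/∂y = (259.5 − 258.5) / (235 − 0) = +0.004255
Flow direction (−∇h) has components (-0.005000 E, -0.004255 N).
Azimuth = atan2(E, N) = atan2(-0.005000, -0.004255) = 229.6° ≈ 230°.

230°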